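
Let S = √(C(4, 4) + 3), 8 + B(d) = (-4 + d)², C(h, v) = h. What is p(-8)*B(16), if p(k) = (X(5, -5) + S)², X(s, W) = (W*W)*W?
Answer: 2125952 - 34000*√7 ≈ 2.0360e+6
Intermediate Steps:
X(s, W) = W³ (X(s, W) = W²*W = W³)
B(d) = -8 + (-4 + d)²
S = √7 (S = √(4 + 3) = √7 ≈ 2.6458)
p(k) = (-125 + √7)² (p(k) = ((-5)³ + √7)² = (-125 + √7)²)
p(-8)*B(16) = (-125 + √7)²*(-8 + (-4 + 16)²) = (-125 + √7)²*(-8 + 12²) = (-125 + √7)²*(-8 + 144) = (-125 + √7)²*136 = 136*(-125 + √7)²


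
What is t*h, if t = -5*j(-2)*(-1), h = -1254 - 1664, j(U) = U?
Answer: 29180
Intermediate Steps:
h = -2918
t = -10 (t = -5*(-2)*(-1) = 10*(-1) = -10)
t*h = -10*(-2918) = 29180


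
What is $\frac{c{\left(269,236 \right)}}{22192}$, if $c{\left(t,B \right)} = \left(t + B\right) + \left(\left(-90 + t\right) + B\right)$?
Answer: $\frac{115}{2774} \approx 0.041456$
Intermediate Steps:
$c{\left(t,B \right)} = -90 + 2 B + 2 t$ ($c{\left(t,B \right)} = \left(B + t\right) + \left(-90 + B + t\right) = -90 + 2 B + 2 t$)
$\frac{c{\left(269,236 \right)}}{22192} = \frac{-90 + 2 \cdot 236 + 2 \cdot 269}{22192} = \left(-90 + 472 + 538\right) \frac{1}{22192} = 920 \cdot \frac{1}{22192} = \frac{115}{2774}$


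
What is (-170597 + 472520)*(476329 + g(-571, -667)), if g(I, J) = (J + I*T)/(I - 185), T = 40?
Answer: 12081221765357/84 ≈ 1.4382e+11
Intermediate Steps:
g(I, J) = (J + 40*I)/(-185 + I) (g(I, J) = (J + I*40)/(I - 185) = (J + 40*I)/(-185 + I))
(-170597 + 472520)*(476329 + g(-571, -667)) = (-170597 + 472520)*(476329 + (-667 + 40*(-571))/(-185 - 571)) = 301923*(476329 + (-667 - 22840)/(-756)) = 301923*(476329 - 1/756*(-23507)) = 301923*(476329 + 23507/756) = 301923*(360128231/756) = 12081221765357/84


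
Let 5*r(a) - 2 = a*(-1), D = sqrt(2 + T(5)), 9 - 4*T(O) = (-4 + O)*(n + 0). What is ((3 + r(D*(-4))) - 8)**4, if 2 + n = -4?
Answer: 580313/625 - 114264*sqrt(23)/625 ≈ 51.715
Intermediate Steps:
n = -6 (n = -2 - 4 = -6)
T(O) = -15/4 + 3*O/2 (T(O) = 9/4 - (-4 + O)*(-6 + 0)/4 = 9/4 - (-4 + O)*(-6)/4 = 9/4 - (24 - 6*O)/4 = 9/4 + (-6 + 3*O/2) = -15/4 + 3*O/2)
D = sqrt(23)/2 (D = sqrt(2 + (-15/4 + (3/2)*5)) = sqrt(2 + (-15/4 + 15/2)) = sqrt(2 + 15/4) = sqrt(23/4) = sqrt(23)/2 ≈ 2.3979)
r(a) = 2/5 - a/5 (r(a) = 2/5 + (a*(-1))/5 = 2/5 + (-a)/5 = 2/5 - a/5)
((3 + r(D*(-4))) - 8)**4 = ((3 + (2/5 - sqrt(23)/2*(-4)/5)) - 8)**4 = ((3 + (2/5 - (-2)*sqrt(23)/5)) - 8)**4 = ((3 + (2/5 + 2*sqrt(23)/5)) - 8)**4 = ((17/5 + 2*sqrt(23)/5) - 8)**4 = (-23/5 + 2*sqrt(23)/5)**4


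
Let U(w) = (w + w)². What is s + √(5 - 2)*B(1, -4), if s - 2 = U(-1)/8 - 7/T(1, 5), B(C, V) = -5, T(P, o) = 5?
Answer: 11/10 - 5*√3 ≈ -7.5603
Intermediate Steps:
U(w) = 4*w² (U(w) = (2*w)² = 4*w²)
s = 11/10 (s = 2 + ((4*(-1)²)/8 - 7/5) = 2 + ((4*1)*(⅛) - 7*⅕) = 2 + (4*(⅛) - 7/5) = 2 + (½ - 7/5) = 2 - 9/10 = 11/10 ≈ 1.1000)
s + √(5 - 2)*B(1, -4) = 11/10 + √(5 - 2)*(-5) = 11/10 + √3*(-5) = 11/10 - 5*√3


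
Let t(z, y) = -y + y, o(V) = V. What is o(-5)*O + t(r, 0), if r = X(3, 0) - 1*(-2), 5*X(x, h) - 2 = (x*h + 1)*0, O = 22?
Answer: -110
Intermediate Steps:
X(x, h) = ⅖ (X(x, h) = ⅖ + ((x*h + 1)*0)/5 = ⅖ + ((h*x + 1)*0)/5 = ⅖ + ((1 + h*x)*0)/5 = ⅖ + (⅕)*0 = ⅖ + 0 = ⅖)
r = 12/5 (r = ⅖ - 1*(-2) = ⅖ + 2 = 12/5 ≈ 2.4000)
t(z, y) = 0
o(-5)*O + t(r, 0) = -5*22 + 0 = -110 + 0 = -110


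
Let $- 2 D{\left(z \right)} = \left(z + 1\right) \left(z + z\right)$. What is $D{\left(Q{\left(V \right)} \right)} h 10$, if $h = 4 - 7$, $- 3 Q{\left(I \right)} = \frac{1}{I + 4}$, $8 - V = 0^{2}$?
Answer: $- \frac{175}{216} \approx -0.81019$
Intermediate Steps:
$V = 8$ ($V = 8 - 0^{2} = 8 - 0 = 8 + 0 = 8$)
$Q{\left(I \right)} = - \frac{1}{3 \left(4 + I\right)}$ ($Q{\left(I \right)} = - \frac{1}{3 \left(I + 4\right)} = - \frac{1}{3 \left(4 + I\right)}$)
$h = -3$ ($h = 4 - 7 = -3$)
$D{\left(z \right)} = - z \left(1 + z\right)$ ($D{\left(z \right)} = - \frac{\left(z + 1\right) \left(z + z\right)}{2} = - \frac{\left(1 + z\right) 2 z}{2} = - \frac{2 z \left(1 + z\right)}{2} = - z \left(1 + z\right)$)
$D{\left(Q{\left(V \right)} \right)} h 10 = - - \frac{1}{12 + 3 \cdot 8} \left(1 - \frac{1}{12 + 3 \cdot 8}\right) \left(-3\right) 10 = - - \frac{1}{12 + 24} \left(1 - \frac{1}{12 + 24}\right) \left(-3\right) 10 = - - \frac{1}{36} \left(1 - \frac{1}{36}\right) \left(-3\right) 10 = - \left(-1\right) \frac{1}{36} \left(1 - \frac{1}{36}\right) \left(-3\right) 10 = \left(-1\right) \left(- \frac{1}{36}\right) \left(1 - \frac{1}{36}\right) \left(-3\right) 10 = \left(-1\right) \left(- \frac{1}{36}\right) \frac{35}{36} \left(-3\right) 10 = \frac{35}{1296} \left(-3\right) 10 = \left(- \frac{35}{432}\right) 10 = - \frac{175}{216}$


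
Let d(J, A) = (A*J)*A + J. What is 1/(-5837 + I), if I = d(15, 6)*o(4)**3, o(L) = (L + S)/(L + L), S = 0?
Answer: -8/46141 ≈ -0.00017338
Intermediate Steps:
o(L) = 1/2 (o(L) = (L + 0)/(L + L) = L/((2*L)) = L*(1/(2*L)) = 1/2)
d(J, A) = J + J*A**2 (d(J, A) = J*A**2 + J = J + J*A**2)
I = 555/8 (I = (15*(1 + 6**2))*(1/2)**3 = (15*(1 + 36))*(1/8) = (15*37)*(1/8) = 555*(1/8) = 555/8 ≈ 69.375)
1/(-5837 + I) = 1/(-5837 + 555/8) = 1/(-46141/8) = -8/46141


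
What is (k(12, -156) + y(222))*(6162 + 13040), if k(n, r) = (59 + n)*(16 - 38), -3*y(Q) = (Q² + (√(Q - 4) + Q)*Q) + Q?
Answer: -662315384 - 1420948*√218 ≈ -6.8330e+8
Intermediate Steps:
y(Q) = -Q/3 - Q²/3 - Q*(Q + √(-4 + Q))/3 (y(Q) = -((Q² + (√(Q - 4) + Q)*Q) + Q)/3 = -((Q² + (√(-4 + Q) + Q)*Q) + Q)/3 = -((Q² + (Q + √(-4 + Q))*Q) + Q)/3 = -((Q² + Q*(Q + √(-4 + Q))) + Q)/3 = -(Q + Q² + Q*(Q + √(-4 + Q)))/3 = -Q/3 - Q²/3 - Q*(Q + √(-4 + Q))/3)
k(n, r) = -1298 - 22*n (k(n, r) = (59 + n)*(-22) = -1298 - 22*n)
(k(12, -156) + y(222))*(6162 + 13040) = ((-1298 - 22*12) - ⅓*222*(1 + √(-4 + 222) + 2*222))*(6162 + 13040) = ((-1298 - 264) - ⅓*222*(1 + √218 + 444))*19202 = (-1562 - ⅓*222*(445 + √218))*19202 = (-1562 + (-32930 - 74*√218))*19202 = (-34492 - 74*√218)*19202 = -662315384 - 1420948*√218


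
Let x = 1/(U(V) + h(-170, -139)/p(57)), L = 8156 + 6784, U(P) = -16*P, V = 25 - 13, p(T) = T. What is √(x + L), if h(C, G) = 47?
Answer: √1774043837331/10897 ≈ 122.23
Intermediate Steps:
V = 12
L = 14940
x = -57/10897 (x = 1/(-16*12 + 47/57) = 1/(-192 + 47*(1/57)) = 1/(-192 + 47/57) = 1/(-10897/57) = -57/10897 ≈ -0.0052308)
√(x + L) = √(-57/10897 + 14940) = √(162801123/10897) = √1774043837331/10897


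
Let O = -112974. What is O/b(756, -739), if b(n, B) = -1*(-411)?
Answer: -37658/137 ≈ -274.88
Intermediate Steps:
b(n, B) = 411
O/b(756, -739) = -112974/411 = -112974*1/411 = -37658/137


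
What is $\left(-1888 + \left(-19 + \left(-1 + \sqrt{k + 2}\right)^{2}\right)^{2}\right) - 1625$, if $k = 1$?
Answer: $-3276 + 60 \sqrt{3} \approx -3172.1$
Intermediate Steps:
$\left(-1888 + \left(-19 + \left(-1 + \sqrt{k + 2}\right)^{2}\right)^{2}\right) - 1625 = \left(-1888 + \left(-19 + \left(-1 + \sqrt{1 + 2}\right)^{2}\right)^{2}\right) - 1625 = \left(-1888 + \left(-19 + \left(-1 + \sqrt{3}\right)^{2}\right)^{2}\right) - 1625 = -3513 + \left(-19 + \left(-1 + \sqrt{3}\right)^{2}\right)^{2}$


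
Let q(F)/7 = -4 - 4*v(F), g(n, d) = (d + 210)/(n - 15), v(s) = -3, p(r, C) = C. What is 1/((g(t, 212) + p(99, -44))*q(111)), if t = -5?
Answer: -5/18228 ≈ -0.00027430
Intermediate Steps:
g(n, d) = (210 + d)/(-15 + n)
q(F) = 56 (q(F) = 7*(-4 - 4*(-3)) = 7*(-4 + 12) = 7*8 = 56)
1/((g(t, 212) + p(99, -44))*q(111)) = 1/((210 + 212)/(-15 - 5) - 44*56) = (1/56)/(422/(-20) - 44) = (1/56)/(-1/20*422 - 44) = (1/56)/(-211/10 - 44) = (1/56)/(-651/10) = -10/651*1/56 = -5/18228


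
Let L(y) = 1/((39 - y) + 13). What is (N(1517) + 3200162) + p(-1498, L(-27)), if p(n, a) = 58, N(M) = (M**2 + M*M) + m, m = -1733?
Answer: 7801065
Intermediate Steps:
N(M) = -1733 + 2*M**2 (N(M) = (M**2 + M*M) - 1733 = (M**2 + M**2) - 1733 = 2*M**2 - 1733 = -1733 + 2*M**2)
L(y) = 1/(52 - y)
(N(1517) + 3200162) + p(-1498, L(-27)) = ((-1733 + 2*1517**2) + 3200162) + 58 = ((-1733 + 2*2301289) + 3200162) + 58 = ((-1733 + 4602578) + 3200162) + 58 = (4600845 + 3200162) + 58 = 7801007 + 58 = 7801065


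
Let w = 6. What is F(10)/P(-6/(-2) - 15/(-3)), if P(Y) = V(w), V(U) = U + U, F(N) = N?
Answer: ⅚ ≈ 0.83333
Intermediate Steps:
V(U) = 2*U
P(Y) = 12 (P(Y) = 2*6 = 12)
F(10)/P(-6/(-2) - 15/(-3)) = 10/12 = 10*(1/12) = ⅚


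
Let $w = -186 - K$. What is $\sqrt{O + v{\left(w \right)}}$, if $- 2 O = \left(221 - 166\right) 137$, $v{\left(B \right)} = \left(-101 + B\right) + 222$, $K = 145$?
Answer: $\frac{i \sqrt{15910}}{2} \approx 63.067 i$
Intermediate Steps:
$w = -331$ ($w = -186 - 145 = -331$)
$v{\left(B \right)} = 121 + B$
$O = - \frac{7535}{2}$ ($O = - \frac{\left(221 - 166\right) 137}{2} = - \frac{55 \cdot 137}{2} = \left(- \frac{1}{2}\right) 7535 = - \frac{7535}{2} \approx -3767.5$)
$\sqrt{O + v{\left(w \right)}} = \sqrt{- \frac{7535}{2} + \left(121 - 331\right)} = \sqrt{- \frac{7535}{2} - 210} = \sqrt{- \frac{7955}{2}} = \frac{i \sqrt{15910}}{2}$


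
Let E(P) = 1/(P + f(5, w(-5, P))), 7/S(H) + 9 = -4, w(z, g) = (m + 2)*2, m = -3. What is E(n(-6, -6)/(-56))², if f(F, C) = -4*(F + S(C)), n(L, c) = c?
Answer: 132496/41692849 ≈ 0.0031779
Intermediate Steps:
w(z, g) = -2 (w(z, g) = (-3 + 2)*2 = -1*2 = -2)
S(H) = -7/13 (S(H) = 7/(-9 - 4) = 7/(-13) = 7*(-1/13) = -7/13)
f(F, C) = 28/13 - 4*F (f(F, C) = -4*(F - 7/13) = -4*(-7/13 + F) = 28/13 - 4*F)
E(P) = 1/(-232/13 + P) (E(P) = 1/(P + (28/13 - 4*5)) = 1/(P + (28/13 - 20)) = 1/(P - 232/13) = 1/(-232/13 + P))
E(n(-6, -6)/(-56))² = (13/(-232 + 13*(-6/(-56))))² = (13/(-232 + 13*(-6*(-1/56))))² = (13/(-232 + 13*(3/28)))² = (13/(-232 + 39/28))² = (13/(-6457/28))² = (13*(-28/6457))² = (-364/6457)² = 132496/41692849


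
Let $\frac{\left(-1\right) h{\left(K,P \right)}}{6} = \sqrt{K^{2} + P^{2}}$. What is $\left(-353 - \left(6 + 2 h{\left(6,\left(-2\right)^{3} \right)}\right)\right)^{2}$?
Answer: $57121$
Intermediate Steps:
$h{\left(K,P \right)} = - 6 \sqrt{K^{2} + P^{2}}$
$\left(-353 - \left(6 + 2 h{\left(6,\left(-2\right)^{3} \right)}\right)\right)^{2} = \left(-353 - \left(6 + 2 \left(- 6 \sqrt{6^{2} + \left(\left(-2\right)^{3}\right)^{2}}\right)\right)\right)^{2} = \left(-353 - \left(6 + 2 \left(- 6 \sqrt{36 + \left(-8\right)^{2}}\right)\right)\right)^{2} = \left(-353 - \left(6 + 2 \left(- 6 \sqrt{36 + 64}\right)\right)\right)^{2} = \left(-353 - \left(6 + 2 \left(- 6 \sqrt{100}\right)\right)\right)^{2} = \left(-353 - \left(6 + 2 \left(\left(-6\right) 10\right)\right)\right)^{2} = \left(-353 - -114\right)^{2} = \left(-353 + \left(120 - 6\right)\right)^{2} = \left(-353 + 114\right)^{2} = \left(-239\right)^{2} = 57121$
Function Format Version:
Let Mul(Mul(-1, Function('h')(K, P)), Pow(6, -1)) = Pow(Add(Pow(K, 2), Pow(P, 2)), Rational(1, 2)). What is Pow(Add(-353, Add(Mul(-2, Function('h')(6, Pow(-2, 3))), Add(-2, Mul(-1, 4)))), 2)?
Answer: 57121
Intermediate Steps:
Function('h')(K, P) = Mul(-6, Pow(Add(Pow(K, 2), Pow(P, 2)), Rational(1, 2)))
Pow(Add(-353, Add(Mul(-2, Function('h')(6, Pow(-2, 3))), Add(-2, Mul(-1, 4)))), 2) = Pow(Add(-353, Add(Mul(-2, Mul(-6, Pow(Add(Pow(6, 2), Pow(Pow(-2, 3), 2)), Rational(1, 2)))), Add(-2, Mul(-1, 4)))), 2) = Pow(Add(-353, Add(Mul(-2, Mul(-6, Pow(Add(36, Pow(-8, 2)), Rational(1, 2)))), Add(-2, -4))), 2) = Pow(Add(-353, Add(Mul(-2, Mul(-6, Pow(Add(36, 64), Rational(1, 2)))), -6)), 2) = Pow(Add(-353, Add(Mul(-2, Mul(-6, Pow(100, Rational(1, 2)))), -6)), 2) = Pow(Add(-353, Add(Mul(-2, Mul(-6, 10)), -6)), 2) = Pow(Add(-353, Add(Mul(-2, -60), -6)), 2) = Pow(Add(-353, Add(120, -6)), 2) = Pow(Add(-353, 114), 2) = Pow(-239, 2) = 57121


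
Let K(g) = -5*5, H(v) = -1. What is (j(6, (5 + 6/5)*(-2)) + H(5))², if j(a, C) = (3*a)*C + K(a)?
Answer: 1552516/25 ≈ 62101.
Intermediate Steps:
K(g) = -25
j(a, C) = -25 + 3*C*a (j(a, C) = (3*a)*C - 25 = 3*C*a - 25 = -25 + 3*C*a)
(j(6, (5 + 6/5)*(-2)) + H(5))² = ((-25 + 3*((5 + 6/5)*(-2))*6) - 1)² = ((-25 + 3*((31/5)*(-2))*6) - 1)² = ((-25 + 3*(-62/5)*6) - 1)² = ((-25 - 1116/5) - 1)² = (-1241/5 - 1)² = (-1246/5)² = 1552516/25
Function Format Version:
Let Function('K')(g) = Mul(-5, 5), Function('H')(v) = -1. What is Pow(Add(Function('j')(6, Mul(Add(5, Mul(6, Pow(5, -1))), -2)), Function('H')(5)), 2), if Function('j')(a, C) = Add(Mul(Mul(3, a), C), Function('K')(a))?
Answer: Rational(1552516, 25) ≈ 62101.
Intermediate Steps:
Function('K')(g) = -25
Function('j')(a, C) = Add(-25, Mul(3, C, a)) (Function('j')(a, C) = Add(Mul(Mul(3, a), C), -25) = Add(Mul(3, C, a), -25) = Add(-25, Mul(3, C, a)))
Pow(Add(Function('j')(6, Mul(Add(5, Mul(6, Pow(5, -1))), -2)), Function('H')(5)), 2) = Pow(Add(Add(-25, Mul(3, Mul(Add(5, Mul(6, Pow(5, -1))), -2), 6)), -1), 2) = Pow(Add(Add(-25, Mul(3, Mul(Add(5, Mul(6, Rational(1, 5))), -2), 6)), -1), 2) = Pow(Add(Add(-25, Mul(3, Mul(Add(5, Rational(6, 5)), -2), 6)), -1), 2) = Pow(Add(Add(-25, Mul(3, Mul(Rational(31, 5), -2), 6)), -1), 2) = Pow(Add(Add(-25, Mul(3, Rational(-62, 5), 6)), -1), 2) = Pow(Add(Add(-25, Rational(-1116, 5)), -1), 2) = Pow(Add(Rational(-1241, 5), -1), 2) = Pow(Rational(-1246, 5), 2) = Rational(1552516, 25)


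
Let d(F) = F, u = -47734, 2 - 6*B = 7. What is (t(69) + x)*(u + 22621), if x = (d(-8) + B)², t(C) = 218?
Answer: -89209747/12 ≈ -7.4341e+6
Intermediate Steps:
B = -⅚ (B = ⅓ - ⅙*7 = ⅓ - 7/6 = -⅚ ≈ -0.83333)
x = 2809/36 (x = (-8 - ⅚)² = (-53/6)² = 2809/36 ≈ 78.028)
(t(69) + x)*(u + 22621) = (218 + 2809/36)*(-47734 + 22621) = (10657/36)*(-25113) = -89209747/12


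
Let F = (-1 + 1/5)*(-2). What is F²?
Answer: 64/25 ≈ 2.5600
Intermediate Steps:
F = 8/5 (F = (-1 + ⅕)*(-2) = -⅘*(-2) = 8/5 ≈ 1.6000)
F² = (8/5)² = 64/25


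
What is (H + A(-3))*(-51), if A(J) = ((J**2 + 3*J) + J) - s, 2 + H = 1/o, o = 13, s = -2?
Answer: 1938/13 ≈ 149.08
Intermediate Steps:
H = -25/13 (H = -2 + 1/13 = -25/13 ≈ -1.9231)
A(J) = 2 + J**2 + 4*J (A(J) = ((J**2 + 3*J) + J) - 1*(-2) = (J**2 + 4*J) + 2 = 2 + J**2 + 4*J)
(H + A(-3))*(-51) = (-25/13 + (2 + (-3)**2 + 4*(-3)))*(-51) = (-25/13 + (2 + 9 - 12))*(-51) = (-25/13 - 1)*(-51) = -38/13*(-51) = 1938/13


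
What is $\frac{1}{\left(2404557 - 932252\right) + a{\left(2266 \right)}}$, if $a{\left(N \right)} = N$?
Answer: $\frac{1}{1474571} \approx 6.7816 \cdot 10^{-7}$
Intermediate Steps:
$\frac{1}{\left(2404557 - 932252\right) + a{\left(2266 \right)}} = \frac{1}{\left(2404557 - 932252\right) + 2266} = \frac{1}{1472305 + 2266} = \frac{1}{1474571}$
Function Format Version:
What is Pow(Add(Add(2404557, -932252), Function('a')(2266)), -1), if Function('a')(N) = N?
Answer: Rational(1, 1474571) ≈ 6.7816e-7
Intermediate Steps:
Pow(Add(Add(2404557, -932252), Function('a')(2266)), -1) = Pow(Add(Add(2404557, -932252), 2266), -1) = Pow(Add(1472305, 2266), -1) = Pow(1474571, -1) = Rational(1, 1474571)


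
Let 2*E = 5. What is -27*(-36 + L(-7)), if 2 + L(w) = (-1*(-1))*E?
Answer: 1917/2 ≈ 958.50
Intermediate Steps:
E = 5/2 (E = (½)*5 = 5/2 ≈ 2.5000)
L(w) = ½ (L(w) = -2 - 1*(-1)*(5/2) = -2 + 1*(5/2) = -2 + 5/2 = ½)
-27*(-36 + L(-7)) = -27*(-36 + ½) = -27*(-71/2) = 1917/2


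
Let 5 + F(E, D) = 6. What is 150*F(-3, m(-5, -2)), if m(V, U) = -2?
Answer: 150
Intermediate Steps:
F(E, D) = 1 (F(E, D) = -5 + 6 = 1)
150*F(-3, m(-5, -2)) = 150*1 = 150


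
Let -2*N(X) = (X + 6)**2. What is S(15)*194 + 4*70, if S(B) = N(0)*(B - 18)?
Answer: 10756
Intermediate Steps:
N(X) = -(6 + X)**2/2 (N(X) = -(X + 6)**2/2 = -(6 + X)**2/2)
S(B) = 324 - 18*B (S(B) = (-(6 + 0)**2/2)*(B - 18) = (-1/2*6**2)*(-18 + B) = (-1/2*36)*(-18 + B) = -18*(-18 + B) = 324 - 18*B)
S(15)*194 + 4*70 = (324 - 18*15)*194 + 4*70 = (324 - 270)*194 + 280 = 54*194 + 280 = 10476 + 280 = 10756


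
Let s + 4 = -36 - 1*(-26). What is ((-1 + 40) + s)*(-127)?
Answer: -3175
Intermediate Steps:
s = -14 (s = -4 + (-36 - 1*(-26)) = -4 + (-36 + 26) = -4 - 10 = -14)
((-1 + 40) + s)*(-127) = ((-1 + 40) - 14)*(-127) = (39 - 14)*(-127) = 25*(-127) = -3175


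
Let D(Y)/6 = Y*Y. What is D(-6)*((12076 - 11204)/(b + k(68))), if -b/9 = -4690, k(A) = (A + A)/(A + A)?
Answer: 188352/42211 ≈ 4.4622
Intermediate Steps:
k(A) = 1 (k(A) = (2*A)/((2*A)) = (2*A)*(1/(2*A)) = 1)
D(Y) = 6*Y² (D(Y) = 6*(Y*Y) = 6*Y²)
b = 42210 (b = -9*(-4690) = 42210)
D(-6)*((12076 - 11204)/(b + k(68))) = (6*(-6)²)*((12076 - 11204)/(42210 + 1)) = (6*36)*(872/42211) = 216*(872*(1/42211)) = 216*(872/42211) = 188352/42211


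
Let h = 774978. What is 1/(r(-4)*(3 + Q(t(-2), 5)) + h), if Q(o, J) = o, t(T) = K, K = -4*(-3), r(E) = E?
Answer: 1/774918 ≈ 1.2905e-6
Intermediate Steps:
K = 12
t(T) = 12
1/(r(-4)*(3 + Q(t(-2), 5)) + h) = 1/(-4*(3 + 12) + 774978) = 1/(-4*15 + 774978) = 1/(-60 + 774978) = 1/774918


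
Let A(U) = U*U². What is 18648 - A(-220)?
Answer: 10666648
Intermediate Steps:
A(U) = U³
18648 - A(-220) = 18648 - 1*(-220)³ = 18648 - 1*(-10648000) = 18648 + 10648000 = 10666648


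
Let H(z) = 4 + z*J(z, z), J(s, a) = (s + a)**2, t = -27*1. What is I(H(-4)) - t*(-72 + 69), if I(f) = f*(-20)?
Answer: 4959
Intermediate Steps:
t = -27
J(s, a) = (a + s)**2
H(z) = 4 + 4*z**3 (H(z) = 4 + z*(z + z)**2 = 4 + z*(2*z)**2 = 4 + z*(4*z**2) = 4 + 4*z**3)
I(f) = -20*f
I(H(-4)) - t*(-72 + 69) = -20*(4 + 4*(-4)**3) - (-27)*(-72 + 69) = -20*(4 + 4*(-64)) - (-27)*(-3) = -20*(4 - 256) - 1*81 = -20*(-252) - 81 = 5040 - 81 = 4959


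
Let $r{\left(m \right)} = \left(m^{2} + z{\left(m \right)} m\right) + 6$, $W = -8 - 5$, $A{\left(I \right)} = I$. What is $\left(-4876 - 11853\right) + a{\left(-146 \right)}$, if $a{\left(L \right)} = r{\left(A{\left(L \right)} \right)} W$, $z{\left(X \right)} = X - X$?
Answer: $-293915$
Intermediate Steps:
$z{\left(X \right)} = 0$
$W = -13$
$r{\left(m \right)} = 6 + m^{2}$ ($r{\left(m \right)} = \left(m^{2} + 0 m\right) + 6 = \left(m^{2} + 0\right) + 6 = m^{2} + 6 = 6 + m^{2}$)
$a{\left(L \right)} = -78 - 13 L^{2}$ ($a{\left(L \right)} = \left(6 + L^{2}\right) \left(-13\right) = -78 - 13 L^{2}$)
$\left(-4876 - 11853\right) + a{\left(-146 \right)} = \left(-4876 - 11853\right) - \left(78 + 13 \left(-146\right)^{2}\right) = -16729 - 277186 = -293915$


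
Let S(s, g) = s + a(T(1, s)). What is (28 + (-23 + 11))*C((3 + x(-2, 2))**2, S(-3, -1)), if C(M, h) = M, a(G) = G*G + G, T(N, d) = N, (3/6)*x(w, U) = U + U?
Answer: 1936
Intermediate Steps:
x(w, U) = 4*U (x(w, U) = 2*(U + U) = 2*(2*U) = 4*U)
a(G) = G + G**2 (a(G) = G**2 + G = G + G**2)
S(s, g) = 2 + s (S(s, g) = s + 1*(1 + 1) = s + 1*2 = s + 2 = 2 + s)
(28 + (-23 + 11))*C((3 + x(-2, 2))**2, S(-3, -1)) = (28 + (-23 + 11))*(3 + 4*2)**2 = (28 - 12)*(3 + 8)**2 = 16*11**2 = 16*121 = 1936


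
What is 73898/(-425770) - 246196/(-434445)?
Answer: 7271825431/18497364765 ≈ 0.39313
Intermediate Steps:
73898/(-425770) - 246196/(-434445) = 73898*(-1/425770) - 246196*(-1/434445) = -36949/212885 + 246196/434445 = 7271825431/18497364765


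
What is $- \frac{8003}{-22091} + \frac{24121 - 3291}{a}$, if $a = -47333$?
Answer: $- \frac{81349531}{1045633303} \approx -0.077799$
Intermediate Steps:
$- \frac{8003}{-22091} + \frac{24121 - 3291}{a} = - \frac{8003}{-22091} + \frac{24121 - 3291}{-47333} = \left(-8003\right) \left(- \frac{1}{22091}\right) + \left(24121 - 3291\right) \left(- \frac{1}{47333}\right) = \frac{8003}{22091} + 20830 \left(- \frac{1}{47333}\right) = \frac{8003}{22091} - \frac{20830}{47333} = - \frac{81349531}{1045633303}$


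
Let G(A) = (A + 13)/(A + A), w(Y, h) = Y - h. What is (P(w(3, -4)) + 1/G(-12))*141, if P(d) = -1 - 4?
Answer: -4089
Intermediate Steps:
G(A) = (13 + A)/(2*A) (G(A) = (13 + A)/((2*A)) = (13 + A)*(1/(2*A)) = (13 + A)/(2*A))
P(d) = -5
(P(w(3, -4)) + 1/G(-12))*141 = (-5 + 1/((½)*(13 - 12)/(-12)))*141 = (-5 + 1/((½)*(-1/12)*1))*141 = (-5 + 1/(-1/24))*141 = (-5 - 24)*141 = -29*141 = -4089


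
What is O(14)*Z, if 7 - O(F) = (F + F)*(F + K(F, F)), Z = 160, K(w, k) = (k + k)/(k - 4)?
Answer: -74144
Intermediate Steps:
K(w, k) = 2*k/(-4 + k) (K(w, k) = (2*k)/(-4 + k) = 2*k/(-4 + k))
O(F) = 7 - 2*F*(F + 2*F/(-4 + F)) (O(F) = 7 - (F + F)*(F + 2*F/(-4 + F)) = 7 - 2*F*(F + 2*F/(-4 + F)))
O(14)*Z = ((-4*14² + (-4 + 14)*(7 - 2*14²))/(-4 + 14))*160 = ((-4*196 + 10*(7 - 2*196))/10)*160 = ((-784 + 10*(7 - 392))/10)*160 = ((-784 + 10*(-385))/10)*160 = ((-784 - 3850)/10)*160 = ((⅒)*(-4634))*160 = -2317/5*160 = -74144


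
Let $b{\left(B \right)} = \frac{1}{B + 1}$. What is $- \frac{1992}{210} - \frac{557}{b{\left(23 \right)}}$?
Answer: $- \frac{468212}{35} \approx -13377.0$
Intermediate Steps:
$b{\left(B \right)} = \frac{1}{1 + B}$
$- \frac{1992}{210} - \frac{557}{b{\left(23 \right)}} = - \frac{1992}{210} - \frac{557}{\frac{1}{1 + 23}} = \left(-1992\right) \frac{1}{210} - \frac{557}{\frac{1}{24}} = - \frac{332}{35} - 557 \frac{1}{\frac{1}{24}} = - \frac{332}{35} - 13368 = - \frac{468212}{35}$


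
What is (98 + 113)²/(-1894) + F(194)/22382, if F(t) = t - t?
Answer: -44521/1894 ≈ -23.506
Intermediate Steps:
F(t) = 0
(98 + 113)²/(-1894) + F(194)/22382 = (98 + 113)²/(-1894) + 0/22382 = 211²*(-1/1894) + 0*(1/22382) = 44521*(-1/1894) + 0 = -44521/1894 + 0 = -44521/1894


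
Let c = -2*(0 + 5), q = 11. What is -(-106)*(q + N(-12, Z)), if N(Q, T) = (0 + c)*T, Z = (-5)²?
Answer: -25334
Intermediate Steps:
c = -10 (c = -2*5 = -10)
Z = 25
N(Q, T) = -10*T (N(Q, T) = (0 - 10)*T = -10*T)
-(-106)*(q + N(-12, Z)) = -(-106)*(11 - 10*25) = -(-106)*(11 - 250) = -(-106)*(-239) = -1*25334 = -25334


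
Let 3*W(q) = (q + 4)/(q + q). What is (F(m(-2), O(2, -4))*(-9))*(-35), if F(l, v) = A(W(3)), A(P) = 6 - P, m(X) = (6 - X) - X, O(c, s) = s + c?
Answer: 3535/2 ≈ 1767.5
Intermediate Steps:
O(c, s) = c + s
m(X) = 6 - 2*X
W(q) = (4 + q)/(6*q) (W(q) = ((q + 4)/(q + q))/3 = ((4 + q)/((2*q)))/3 = ((4 + q)*(1/(2*q)))/3 = ((4 + q)/(2*q))/3 = (4 + q)/(6*q))
F(l, v) = 101/18 (F(l, v) = 6 - (4 + 3)/(6*3) = 6 - 7/(6*3) = 6 - 1*7/18 = 6 - 7/18 = 101/18)
(F(m(-2), O(2, -4))*(-9))*(-35) = ((101/18)*(-9))*(-35) = -101/2*(-35) = 3535/2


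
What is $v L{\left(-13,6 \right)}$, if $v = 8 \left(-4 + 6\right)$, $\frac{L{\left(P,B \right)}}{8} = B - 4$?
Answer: $256$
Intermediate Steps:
$L{\left(P,B \right)} = -32 + 8 B$ ($L{\left(P,B \right)} = 8 \left(B - 4\right) = 8 \left(-4 + B\right) = -32 + 8 B$)
$v = 16$ ($v = 8 \cdot 2 = 16$)
$v L{\left(-13,6 \right)} = 16 \left(-32 + 8 \cdot 6\right) = 16 \left(-32 + 48\right) = 16 \cdot 16 = 256$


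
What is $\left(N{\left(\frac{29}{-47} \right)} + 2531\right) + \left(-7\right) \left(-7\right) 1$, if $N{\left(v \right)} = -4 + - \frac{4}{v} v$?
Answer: $2572$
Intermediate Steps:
$N{\left(v \right)} = -8$ ($N{\left(v \right)} = -4 - 4 = -8$)
$\left(N{\left(\frac{29}{-47} \right)} + 2531\right) + \left(-7\right) \left(-7\right) 1 = \left(-8 + 2531\right) + \left(-7\right) \left(-7\right) 1 = 2523 + 49 \cdot 1 = 2523 + 49 = 2572$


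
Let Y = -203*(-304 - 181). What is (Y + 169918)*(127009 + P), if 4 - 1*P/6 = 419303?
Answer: -641085396805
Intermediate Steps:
Y = 98455 (Y = -203*(-485) = 98455)
P = -2515794 (P = 24 - 6*419303 = 24 - 2515818 = -2515794)
(Y + 169918)*(127009 + P) = (98455 + 169918)*(127009 - 2515794) = 268373*(-2388785) = -641085396805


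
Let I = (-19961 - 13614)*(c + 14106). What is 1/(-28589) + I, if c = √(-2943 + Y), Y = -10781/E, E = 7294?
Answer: -13540006271551/28589 - 33575*I*√156653405762/7294 ≈ -4.7361e+8 - 1.8219e+6*I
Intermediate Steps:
Y = -10781/7294 ≈ -1.4781
c = I*√156653405762/7294 (c = √(-2943 - 10781/7294) = √(-21477023/7294) = I*√156653405762/7294 ≈ 54.263*I)
I = -473608950 - 33575*I*√156653405762/7294 (I = (-19961 - 13614)*(I*√156653405762/7294 + 14106) = -33575*(14106 + I*√156653405762/7294) = -473608950 - 33575*I*√156653405762/7294 ≈ -4.7361e+8 - 1.8219e+6*I)
1/(-28589) + I = 1/(-28589) + (-473608950 - 33575*I*√156653405762/7294) = -1/28589 + (-473608950 - 33575*I*√156653405762/7294) = -13540006271551/28589 - 33575*I*√156653405762/7294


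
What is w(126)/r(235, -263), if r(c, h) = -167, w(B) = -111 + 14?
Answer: 97/167 ≈ 0.58084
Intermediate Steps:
w(B) = -97
w(126)/r(235, -263) = -97/(-167) = -97*(-1/167) = 97/167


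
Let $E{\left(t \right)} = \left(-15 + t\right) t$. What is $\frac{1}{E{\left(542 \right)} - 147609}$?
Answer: $\frac{1}{138025} \approx 7.2451 \cdot 10^{-6}$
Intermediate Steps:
$E{\left(t \right)} = t \left(-15 + t\right)$
$\frac{1}{E{\left(542 \right)} - 147609} = \frac{1}{542 \left(-15 + 542\right) - 147609} = \frac{1}{542 \cdot 527 - 147609} = \frac{1}{285634 - 147609} = \frac{1}{138025}$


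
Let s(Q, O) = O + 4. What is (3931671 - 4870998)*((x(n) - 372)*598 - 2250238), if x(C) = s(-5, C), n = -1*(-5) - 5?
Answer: 2320421366754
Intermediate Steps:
n = 0 (n = 5 - 5 = 0)
s(Q, O) = 4 + O
x(C) = 4 + C
(3931671 - 4870998)*((x(n) - 372)*598 - 2250238) = (3931671 - 4870998)*(((4 + 0) - 372)*598 - 2250238) = -939327*((4 - 372)*598 - 2250238) = -939327*(-368*598 - 2250238) = -939327*(-220064 - 2250238) = -939327*(-2470302) = 2320421366754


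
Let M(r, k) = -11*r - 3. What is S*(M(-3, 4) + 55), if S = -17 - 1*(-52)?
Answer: 2975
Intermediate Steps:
S = 35 (S = -17 + 52 = 35)
M(r, k) = -3 - 11*r
S*(M(-3, 4) + 55) = 35*((-3 - 11*(-3)) + 55) = 35*((-3 + 33) + 55) = 35*(30 + 55) = 35*85 = 2975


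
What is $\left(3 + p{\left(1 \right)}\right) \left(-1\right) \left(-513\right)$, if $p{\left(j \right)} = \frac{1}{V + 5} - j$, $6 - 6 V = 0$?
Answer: $\frac{2223}{2} \approx 1111.5$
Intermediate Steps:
$V = 1$ ($V = 1 - 0 = 1 + 0 = 1$)
$p{\left(j \right)} = \frac{1}{6} - j$ ($p{\left(j \right)} = \frac{1}{1 + 5} - j = \frac{1}{6} - j$)
$\left(3 + p{\left(1 \right)}\right) \left(-1\right) \left(-513\right) = \left(3 + \left(\frac{1}{6} - 1\right)\right) \left(-1\right) \left(-513\right) = \left(3 - \frac{5}{6}\right) \left(-1\right) \left(-513\right) = \frac{13}{6} \left(-1\right) \left(-513\right) = \left(- \frac{13}{6}\right) \left(-513\right) = \frac{2223}{2}$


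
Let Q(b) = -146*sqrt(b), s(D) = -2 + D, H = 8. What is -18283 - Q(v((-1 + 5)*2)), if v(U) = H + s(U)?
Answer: -18283 + 146*sqrt(14) ≈ -17737.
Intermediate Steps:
v(U) = 6 + U (v(U) = 8 + (-2 + U) = 6 + U)
-18283 - Q(v((-1 + 5)*2)) = -18283 - (-146)*sqrt(6 + (-1 + 5)*2) = -18283 - (-146)*sqrt(6 + 4*2) = -18283 - (-146)*sqrt(6 + 8) = -18283 - (-146)*sqrt(14) = -18283 + 146*sqrt(14)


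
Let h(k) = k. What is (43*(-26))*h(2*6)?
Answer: -13416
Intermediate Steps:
(43*(-26))*h(2*6) = (43*(-26))*(2*6) = -1118*12 = -13416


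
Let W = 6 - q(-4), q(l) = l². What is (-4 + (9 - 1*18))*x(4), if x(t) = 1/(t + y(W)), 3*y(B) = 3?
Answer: -13/5 ≈ -2.6000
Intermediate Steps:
W = -10 (W = 6 - 1*(-4)² = 6 - 1*16 = 6 - 16 = -10)
y(B) = 1 (y(B) = (⅓)*3 = 1)
x(t) = 1/(1 + t) (x(t) = 1/(t + 1) = 1/(1 + t))
(-4 + (9 - 1*18))*x(4) = (-4 + (9 - 1*18))/(1 + 4) = (-4 + (9 - 18))/5 = (-4 - 9)*(⅕) = -13*⅕ = -13/5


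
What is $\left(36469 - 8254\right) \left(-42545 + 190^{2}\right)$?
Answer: $-181845675$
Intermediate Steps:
$\left(36469 - 8254\right) \left(-42545 + 190^{2}\right) = 28215 \left(-42545 + 36100\right) = 28215 \left(-6445\right) = -181845675$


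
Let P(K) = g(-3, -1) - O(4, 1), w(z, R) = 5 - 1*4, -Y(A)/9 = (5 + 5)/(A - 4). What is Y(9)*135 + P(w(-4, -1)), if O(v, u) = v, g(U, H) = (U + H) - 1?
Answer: -2439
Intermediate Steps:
Y(A) = -90/(-4 + A) (Y(A) = -9*(5 + 5)/(A - 4) = -90/(-4 + A))
g(U, H) = -1 + H + U (g(U, H) = (H + U) - 1 = -1 + H + U)
w(z, R) = 1 (w(z, R) = 5 - 4 = 1)
P(K) = -9 (P(K) = (-1 - 1 - 3) - 1*4 = -5 - 4 = -9)
Y(9)*135 + P(w(-4, -1)) = -90/(-4 + 9)*135 - 9 = -90/5*135 - 9 = -90*1/5*135 - 9 = -18*135 - 9 = -2430 - 9 = -2439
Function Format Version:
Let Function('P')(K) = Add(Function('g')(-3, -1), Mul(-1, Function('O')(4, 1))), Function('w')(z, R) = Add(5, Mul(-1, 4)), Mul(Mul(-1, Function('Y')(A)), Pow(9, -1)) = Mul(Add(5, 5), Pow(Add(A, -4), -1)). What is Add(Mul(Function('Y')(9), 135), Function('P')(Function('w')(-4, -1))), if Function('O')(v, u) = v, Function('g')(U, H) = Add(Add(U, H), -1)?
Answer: -2439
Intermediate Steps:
Function('Y')(A) = Mul(-90, Pow(Add(-4, A), -1)) (Function('Y')(A) = Mul(-9, Mul(Add(5, 5), Pow(Add(A, -4), -1))) = Mul(-9, Mul(10, Pow(Add(-4, A), -1))) = Mul(-90, Pow(Add(-4, A), -1)))
Function('g')(U, H) = Add(-1, H, U) (Function('g')(U, H) = Add(Add(H, U), -1) = Add(-1, H, U))
Function('w')(z, R) = 1 (Function('w')(z, R) = Add(5, -4) = 1)
Function('P')(K) = -9 (Function('P')(K) = Add(Add(-1, -1, -3), Mul(-1, 4)) = Add(-5, -4) = -9)
Add(Mul(Function('Y')(9), 135), Function('P')(Function('w')(-4, -1))) = Add(Mul(Mul(-90, Pow(Add(-4, 9), -1)), 135), -9) = Add(Mul(Mul(-90, Pow(5, -1)), 135), -9) = Add(Mul(Mul(-90, Rational(1, 5)), 135), -9) = Add(Mul(-18, 135), -9) = Add(-2430, -9) = -2439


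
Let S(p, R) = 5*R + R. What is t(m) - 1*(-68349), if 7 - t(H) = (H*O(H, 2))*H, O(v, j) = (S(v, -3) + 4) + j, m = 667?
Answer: 5407024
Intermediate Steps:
S(p, R) = 6*R
O(v, j) = -14 + j (O(v, j) = (6*(-3) + 4) + j = (-18 + 4) + j = -14 + j)
t(H) = 7 + 12*H**2 (t(H) = 7 - H*(-14 + 2)*H = 7 - H*(-12)*H = 7 - (-12*H)*H = 7 - (-12)*H**2 = 7 + 12*H**2)
t(m) - 1*(-68349) = (7 + 12*667**2) - 1*(-68349) = (7 + 12*444889) + 68349 = (7 + 5338668) + 68349 = 5338675 + 68349 = 5407024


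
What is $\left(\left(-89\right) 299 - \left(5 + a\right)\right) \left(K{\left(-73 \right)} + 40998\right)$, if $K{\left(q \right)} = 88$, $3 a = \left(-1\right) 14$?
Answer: $- \frac{3280059724}{3} \approx -1.0934 \cdot 10^{9}$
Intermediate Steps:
$a = - \frac{14}{3}$ ($a = \frac{\left(-1\right) 14}{3} = \frac{1}{3} \left(-14\right) = - \frac{14}{3} \approx -4.6667$)
$\left(\left(-89\right) 299 - \left(5 + a\right)\right) \left(K{\left(-73 \right)} + 40998\right) = \left(\left(-89\right) 299 - \left(5 - \frac{14}{3}\right)\right) \left(88 + 40998\right) = \left(-26611 - \frac{1}{3}\right) 41086 = \left(- \frac{79834}{3}\right) 41086 = - \frac{3280059724}{3}$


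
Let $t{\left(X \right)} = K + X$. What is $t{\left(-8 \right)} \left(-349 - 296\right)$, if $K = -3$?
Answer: $7095$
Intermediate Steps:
$t{\left(X \right)} = -3 + X$
$t{\left(-8 \right)} \left(-349 - 296\right) = \left(-3 - 8\right) \left(-349 - 296\right) = \left(-11\right) \left(-645\right) = 7095$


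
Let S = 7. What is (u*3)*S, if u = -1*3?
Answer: -63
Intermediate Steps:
u = -3
(u*3)*S = -3*3*7 = -9*7 = -63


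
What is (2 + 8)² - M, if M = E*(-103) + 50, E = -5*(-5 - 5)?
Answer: 5200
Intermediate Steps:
E = 50 (E = -5*(-10) = 50)
M = -5100 (M = 50*(-103) + 50 = -5150 + 50 = -5100)
(2 + 8)² - M = (2 + 8)² - 1*(-5100) = 10² + 5100 = 100 + 5100 = 5200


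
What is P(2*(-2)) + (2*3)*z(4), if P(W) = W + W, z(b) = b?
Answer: 16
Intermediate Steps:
P(W) = 2*W
P(2*(-2)) + (2*3)*z(4) = 2*(2*(-2)) + (2*3)*4 = 2*(-4) + 6*4 = -8 + 24 = 16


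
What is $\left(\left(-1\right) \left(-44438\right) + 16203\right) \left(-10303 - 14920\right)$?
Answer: $-1529547943$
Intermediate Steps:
$\left(\left(-1\right) \left(-44438\right) + 16203\right) \left(-10303 - 14920\right) = \left(44438 + 16203\right) \left(-25223\right) = 60641 \left(-25223\right) = -1529547943$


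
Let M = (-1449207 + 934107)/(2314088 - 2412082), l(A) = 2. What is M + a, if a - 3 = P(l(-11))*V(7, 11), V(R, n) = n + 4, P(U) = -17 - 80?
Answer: -70886094/48997 ≈ -1446.7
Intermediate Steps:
P(U) = -97
V(R, n) = 4 + n
a = -1452 (a = 3 - 97*(4 + 11) = 3 - 97*15 = 3 - 1455 = -1452)
M = 257550/48997 (M = -515100/(-97994) = -515100*(-1/97994) = 257550/48997 ≈ 5.2564)
M + a = 257550/48997 - 1452 = -70886094/48997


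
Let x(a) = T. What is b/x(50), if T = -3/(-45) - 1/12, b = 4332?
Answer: -259920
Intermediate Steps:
T = -1/60 (T = -3*(-1/45) - 1*1/12 = 1/15 - 1/12 = -1/60 ≈ -0.016667)
x(a) = -1/60
b/x(50) = 4332/(-1/60) = 4332*(-60) = -259920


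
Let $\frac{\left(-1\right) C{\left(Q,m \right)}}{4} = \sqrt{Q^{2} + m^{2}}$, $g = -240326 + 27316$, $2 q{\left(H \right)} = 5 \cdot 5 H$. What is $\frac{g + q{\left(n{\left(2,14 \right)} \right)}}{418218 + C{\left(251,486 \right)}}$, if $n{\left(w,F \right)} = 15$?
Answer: $- \frac{89006200305}{174901508372} - \frac{425645 \sqrt{299197}}{87450754186} \approx -0.51156$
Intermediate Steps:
$q{\left(H \right)} = \frac{25 H}{2}$ ($q{\left(H \right)} = \frac{5 \cdot 5 H}{2} = \frac{25 H}{2}$)
$g = -213010$
$C{\left(Q,m \right)} = - 4 \sqrt{Q^{2} + m^{2}}$
$\frac{g + q{\left(n{\left(2,14 \right)} \right)}}{418218 + C{\left(251,486 \right)}} = \frac{-213010 + \frac{25}{2} \cdot 15}{418218 - 4 \sqrt{251^{2} + 486^{2}}} = \frac{-213010 + \frac{375}{2}}{418218 - 4 \sqrt{63001 + 236196}} = - \frac{425645}{2 \left(418218 - 4 \sqrt{299197}\right)}$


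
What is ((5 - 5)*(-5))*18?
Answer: 0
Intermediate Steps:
((5 - 5)*(-5))*18 = (0*(-5))*18 = 0*18 = 0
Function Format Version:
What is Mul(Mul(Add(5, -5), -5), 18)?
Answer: 0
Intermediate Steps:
Mul(Mul(Add(5, -5), -5), 18) = Mul(Mul(0, -5), 18) = Mul(0, 18) = 0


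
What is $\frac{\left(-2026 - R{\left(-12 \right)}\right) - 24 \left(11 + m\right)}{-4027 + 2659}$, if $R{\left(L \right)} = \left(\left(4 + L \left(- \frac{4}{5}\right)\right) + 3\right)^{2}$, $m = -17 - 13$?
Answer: $\frac{46139}{34200} \approx 1.3491$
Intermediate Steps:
$m = -30$
$R{\left(L \right)} = \left(7 - \frac{4 L}{5}\right)^{2}$ ($R{\left(L \right)} = \left(\left(4 + L \left(\left(-4\right) \frac{1}{5}\right)\right) + 3\right)^{2} = \left(\left(4 + L \left(- \frac{4}{5}\right)\right) + 3\right)^{2} = \left(\left(4 - \frac{4 L}{5}\right) + 3\right)^{2} = \left(7 - \frac{4 L}{5}\right)^{2}$)
$\frac{\left(-2026 - R{\left(-12 \right)}\right) - 24 \left(11 + m\right)}{-4027 + 2659} = \frac{\left(-2026 - \frac{\left(-35 + 4 \left(-12\right)\right)^{2}}{25}\right) - 24 \left(11 - 30\right)}{-4027 + 2659} = \frac{\left(-2026 - \frac{\left(-35 - 48\right)^{2}}{25}\right) - -456}{-1368} = \left(\left(-2026 - \frac{\left(-83\right)^{2}}{25}\right) + 456\right) \left(- \frac{1}{1368}\right) = \left(\left(-2026 - \frac{1}{25} \cdot 6889\right) + 456\right) \left(- \frac{1}{1368}\right) = \left(\left(-2026 - \frac{6889}{25}\right) + 456\right) \left(- \frac{1}{1368}\right) = \left(- \frac{57539}{25} + 456\right) \left(- \frac{1}{1368}\right) = \left(- \frac{46139}{25}\right) \left(- \frac{1}{1368}\right) = \frac{46139}{34200}$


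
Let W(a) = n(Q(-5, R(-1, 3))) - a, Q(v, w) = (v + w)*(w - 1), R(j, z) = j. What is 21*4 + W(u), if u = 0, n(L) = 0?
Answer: 84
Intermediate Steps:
Q(v, w) = (-1 + w)*(v + w) (Q(v, w) = (v + w)*(-1 + w) = (-1 + w)*(v + w))
W(a) = -a (W(a) = 0 - a = -a)
21*4 + W(u) = 21*4 - 1*0 = 84 + 0 = 84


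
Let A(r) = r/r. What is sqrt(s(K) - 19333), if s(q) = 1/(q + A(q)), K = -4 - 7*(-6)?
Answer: I*sqrt(29405454)/39 ≈ 139.04*I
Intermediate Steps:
K = 38 (K = -4 + 42 = 38)
A(r) = 1
s(q) = 1/(1 + q) (s(q) = 1/(q + 1) = 1/(1 + q))
sqrt(s(K) - 19333) = sqrt(1/(1 + 38) - 19333) = sqrt(1/39 - 19333) = sqrt(-753986/39) = I*sqrt(29405454)/39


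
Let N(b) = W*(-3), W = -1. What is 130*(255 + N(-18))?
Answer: 33540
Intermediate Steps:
N(b) = 3 (N(b) = -1*(-3) = 3)
130*(255 + N(-18)) = 130*(255 + 3) = 130*258 = 33540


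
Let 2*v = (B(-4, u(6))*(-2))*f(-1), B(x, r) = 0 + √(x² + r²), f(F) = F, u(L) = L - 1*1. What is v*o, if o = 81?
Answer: 81*√41 ≈ 518.65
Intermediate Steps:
u(L) = -1 + L (u(L) = L - 1 = -1 + L)
B(x, r) = √(r² + x²) (B(x, r) = 0 + √(r² + x²) = √(r² + x²))
v = √41 (v = ((√((-1 + 6)² + (-4)²)*(-2))*(-1))/2 = ((√(5² + 16)*(-2))*(-1))/2 = ((√(25 + 16)*(-2))*(-1))/2 = ((√41*(-2))*(-1))/2 = (-2*√41*(-1))/2 = (2*√41)/2 = √41 ≈ 6.4031)
v*o = √41*81 = 81*√41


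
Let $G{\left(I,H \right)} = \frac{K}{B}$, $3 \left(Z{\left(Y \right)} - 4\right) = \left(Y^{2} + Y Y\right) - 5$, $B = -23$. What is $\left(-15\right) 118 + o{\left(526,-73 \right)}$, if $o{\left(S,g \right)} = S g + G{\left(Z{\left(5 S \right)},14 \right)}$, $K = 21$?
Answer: $- \frac{923885}{23} \approx -40169.0$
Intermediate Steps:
$Z{\left(Y \right)} = \frac{7}{3} + \frac{2 Y^{2}}{3}$ ($Z{\left(Y \right)} = 4 + \frac{\left(Y^{2} + Y Y\right) - 5}{3} = 4 + \frac{\left(Y^{2} + Y^{2}\right) - 5}{3} = 4 + \frac{2 Y^{2} - 5}{3} = 4 + \frac{-5 + 2 Y^{2}}{3} = 4 + \left(- \frac{5}{3} + \frac{2 Y^{2}}{3}\right) = \frac{7}{3} + \frac{2 Y^{2}}{3}$)
$G{\left(I,H \right)} = - \frac{21}{23}$ ($G{\left(I,H \right)} = \frac{21}{-23} = 21 \left(- \frac{1}{23}\right) = - \frac{21}{23}$)
$o{\left(S,g \right)} = - \frac{21}{23} + S g$ ($o{\left(S,g \right)} = S g - \frac{21}{23} = - \frac{21}{23} + S g$)
$\left(-15\right) 118 + o{\left(526,-73 \right)} = \left(-15\right) 118 + \left(- \frac{21}{23} + 526 \left(-73\right)\right) = -1770 - \frac{883175}{23} = - \frac{923885}{23}$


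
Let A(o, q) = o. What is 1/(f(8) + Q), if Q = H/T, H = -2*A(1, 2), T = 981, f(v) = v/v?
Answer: 981/979 ≈ 1.0020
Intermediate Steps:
f(v) = 1
H = -2 (H = -2*1 = -2)
Q = -2/981 ≈ -0.0020387
1/(f(8) + Q) = 1/(1 - 2/981) = 1/(979/981) = 981/979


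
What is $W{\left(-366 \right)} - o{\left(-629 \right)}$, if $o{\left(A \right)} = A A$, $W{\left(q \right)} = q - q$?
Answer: $-395641$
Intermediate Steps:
$W{\left(q \right)} = 0$
$o{\left(A \right)} = A^{2}$
$W{\left(-366 \right)} - o{\left(-629 \right)} = 0 - \left(-629\right)^{2} = 0 - 395641 = -395641$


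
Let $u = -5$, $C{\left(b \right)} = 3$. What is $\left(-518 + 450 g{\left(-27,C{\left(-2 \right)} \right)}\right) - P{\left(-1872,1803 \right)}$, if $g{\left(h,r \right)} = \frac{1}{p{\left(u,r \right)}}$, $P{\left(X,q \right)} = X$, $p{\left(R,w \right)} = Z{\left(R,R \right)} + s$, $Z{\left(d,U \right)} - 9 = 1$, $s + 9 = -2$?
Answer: $904$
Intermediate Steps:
$s = -11$ ($s = -9 - 2 = -11$)
$Z{\left(d,U \right)} = 10$ ($Z{\left(d,U \right)} = 9 + 1 = 10$)
$p{\left(R,w \right)} = -1$ ($p{\left(R,w \right)} = 10 - 11 = -1$)
$g{\left(h,r \right)} = -1$ ($g{\left(h,r \right)} = \frac{1}{-1} = -1$)
$\left(-518 + 450 g{\left(-27,C{\left(-2 \right)} \right)}\right) - P{\left(-1872,1803 \right)} = \left(-518 + 450 \left(-1\right)\right) - -1872 = \left(-518 - 450\right) + 1872 = -968 + 1872 = 904$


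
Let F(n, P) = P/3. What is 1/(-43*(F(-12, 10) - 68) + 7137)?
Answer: 3/29753 ≈ 0.00010083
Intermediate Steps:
F(n, P) = P/3 (F(n, P) = P*(⅓) = P/3)
1/(-43*(F(-12, 10) - 68) + 7137) = 1/(-43*((⅓)*10 - 68) + 7137) = 1/(-43*(10/3 - 68) + 7137) = 1/(-43*(-194/3) + 7137) = 1/(8342/3 + 7137) = 1/(29753/3) = 3/29753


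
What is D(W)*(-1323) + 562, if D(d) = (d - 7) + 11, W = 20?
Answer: -31190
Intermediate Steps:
D(d) = 4 + d (D(d) = (-7 + d) + 11 = 4 + d)
D(W)*(-1323) + 562 = (4 + 20)*(-1323) + 562 = 24*(-1323) + 562 = -31752 + 562 = -31190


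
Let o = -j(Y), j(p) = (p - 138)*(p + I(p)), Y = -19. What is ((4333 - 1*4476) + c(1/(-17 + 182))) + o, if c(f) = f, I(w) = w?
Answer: -1007984/165 ≈ -6109.0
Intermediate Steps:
j(p) = 2*p*(-138 + p) (j(p) = (p - 138)*(p + p) = (-138 + p)*(2*p) = 2*p*(-138 + p))
o = -5966 (o = -2*(-19)*(-138 - 19) = -2*(-19)*(-157) = -1*5966 = -5966)
((4333 - 1*4476) + c(1/(-17 + 182))) + o = ((4333 - 1*4476) + 1/(-17 + 182)) - 5966 = ((4333 - 4476) + 1/165) - 5966 = (-143 + 1/165) - 5966 = -23594/165 - 5966 = -1007984/165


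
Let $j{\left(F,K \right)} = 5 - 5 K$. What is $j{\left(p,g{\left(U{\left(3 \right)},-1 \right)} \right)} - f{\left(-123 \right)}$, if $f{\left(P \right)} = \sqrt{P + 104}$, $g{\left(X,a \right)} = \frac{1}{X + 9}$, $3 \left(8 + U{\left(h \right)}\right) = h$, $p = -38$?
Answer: $\frac{5}{2} - i \sqrt{19} \approx 2.5 - 4.3589 i$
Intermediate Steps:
$U{\left(h \right)} = -8 + \frac{h}{3}$
$g{\left(X,a \right)} = \frac{1}{9 + X}$
$f{\left(P \right)} = \sqrt{104 + P}$
$j{\left(p,g{\left(U{\left(3 \right)},-1 \right)} \right)} - f{\left(-123 \right)} = \left(5 - \frac{5}{9 + \left(-8 + \frac{1}{3} \cdot 3\right)}\right) - \sqrt{104 - 123} = \left(5 - \frac{5}{9 + \left(-8 + 1\right)}\right) - \sqrt{-19} = \left(5 - \frac{5}{9 - 7}\right) - i \sqrt{19} = \left(5 - \frac{5}{2}\right) - i \sqrt{19} = \frac{5}{2} - i \sqrt{19}$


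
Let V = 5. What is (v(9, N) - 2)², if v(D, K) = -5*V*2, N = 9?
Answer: 2704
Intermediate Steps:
v(D, K) = -50 (v(D, K) = -5*5*2 = -25*2 = -50)
(v(9, N) - 2)² = (-50 - 2)² = (-52)² = 2704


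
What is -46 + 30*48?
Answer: 1394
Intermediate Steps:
-46 + 30*48 = -46 + 1440 = 1394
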